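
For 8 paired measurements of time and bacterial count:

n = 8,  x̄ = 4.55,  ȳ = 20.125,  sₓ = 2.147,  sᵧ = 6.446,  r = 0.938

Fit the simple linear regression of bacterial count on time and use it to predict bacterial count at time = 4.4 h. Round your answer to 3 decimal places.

b = r · sᵧ/sₓ = 0.938 · 6.446/2.147 = 2.816184
a = ȳ − b·x̄ = 20.125 − 2.816184·4.55 = 7.311361
ŷ(4.4) = a + b·4.4 = 7.311361 + 2.816184·4.4 = 19.702572

19.703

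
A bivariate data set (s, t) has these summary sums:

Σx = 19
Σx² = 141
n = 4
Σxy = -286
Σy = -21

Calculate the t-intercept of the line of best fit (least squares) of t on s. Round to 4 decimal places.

12.1823

Sxx = Σx² − (Σx)²/n = 141 − 90.25 = 50.75
Sxy = Σxy − (Σx)(Σy)/n = -286 − (-99.75) = -186.25
b = Sxy/Sxx = -186.25/50.75 = -3.669951
a = ȳ − b·x̄ = -5.25 − (-3.669951)·4.75 = 12.182266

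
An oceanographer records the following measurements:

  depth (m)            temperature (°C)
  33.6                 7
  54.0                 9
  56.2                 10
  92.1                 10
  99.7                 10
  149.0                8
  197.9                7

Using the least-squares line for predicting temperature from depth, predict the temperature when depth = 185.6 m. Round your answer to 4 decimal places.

n = 7, Σx = 682.5, Σy = 61, Σxy = 5778.5, Σx² = 86991.31
Sxx = Σx² − (Σx)²/n = 86991.31 − 66543.75 = 20447.56
Sxy = Σxy − (Σx)(Σy)/n = 5778.5 − 5947.5 = -169
b = Sxy/Sxx = -169/20447.56 = -0.008265
a = ȳ − b·x̄ = 8.714286 − (-0.008265)·97.5 = 9.520128
ŷ(185.6) = a + b·185.6 = 9.520128 + (-0.008265)·185.6 = 7.986135

7.9861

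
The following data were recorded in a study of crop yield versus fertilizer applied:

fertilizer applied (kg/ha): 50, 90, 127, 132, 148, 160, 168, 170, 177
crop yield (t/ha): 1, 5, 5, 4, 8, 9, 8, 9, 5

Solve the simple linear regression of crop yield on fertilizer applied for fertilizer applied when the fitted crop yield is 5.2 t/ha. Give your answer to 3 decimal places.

119.879

n = 9, Σx = 1222, Σy = 54, Σxy = 8046, Σx² = 180110
Sxx = Σx² − (Σx)²/n = 180110 − 165920.444444 = 14189.555556
Sxy = Σxy − (Σx)(Σy)/n = 8046 − 7332 = 714
b = Sxy/Sxx = 714/14189.555556 = 0.050319
a = ȳ − b·x̄ = 6 − 0.050319·135.777778 = -0.832161
Set a + b·x = 5.2: x = (5.2 − (-0.832161)) / 0.050319 = 119.879116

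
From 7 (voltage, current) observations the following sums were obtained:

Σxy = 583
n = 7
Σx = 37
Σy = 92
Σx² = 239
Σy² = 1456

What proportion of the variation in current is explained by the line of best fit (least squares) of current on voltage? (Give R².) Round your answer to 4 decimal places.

Sxx = Σx² − (Σx)²/n = 239 − 195.571429 = 43.428571
Sxy = Σxy − (Σx)(Σy)/n = 583 − 486.285714 = 96.714286
Syy = Σy² − (Σy)²/n = 1456 − 1209.142857 = 246.857143
R² = Sxy²/(Sxx·Syy) = (96.714286)²/(43.428571·246.857143) = 0.872489

0.8725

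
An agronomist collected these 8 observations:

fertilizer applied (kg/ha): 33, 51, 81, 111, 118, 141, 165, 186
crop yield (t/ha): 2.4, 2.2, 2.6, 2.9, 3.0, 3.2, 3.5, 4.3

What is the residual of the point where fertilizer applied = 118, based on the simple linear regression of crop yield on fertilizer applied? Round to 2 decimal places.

n = 8, Σx = 886, Σy = 24.1, Σxy = 2906.4, Σx² = 118198
Sxx = Σx² − (Σx)²/n = 118198 − 98124.5 = 20073.5
Sxy = Σxy − (Σx)(Σy)/n = 2906.4 − 2669.075 = 237.325
b = Sxy/Sxx = 237.325/20073.5 = 0.011823
a = ȳ − b·x̄ = 3.0125 − 0.011823·110.75 = 1.703125
ŷ(118) = 1.703125 + 0.011823·118 = 3.098215
residual = y − ŷ = 3.0 − 3.098215 = -0.098215

-0.10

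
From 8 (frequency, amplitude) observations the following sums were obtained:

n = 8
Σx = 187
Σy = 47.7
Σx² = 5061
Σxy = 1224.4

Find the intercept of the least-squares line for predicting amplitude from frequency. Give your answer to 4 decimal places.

2.2553

Sxx = Σx² − (Σx)²/n = 5061 − 4371.125 = 689.875
Sxy = Σxy − (Σx)(Σy)/n = 1224.4 − 1114.9875 = 109.4125
b = Sxy/Sxx = 109.4125/689.875 = 0.158598
a = ȳ − b·x̄ = 5.9625 − 0.158598·23.375 = 2.255282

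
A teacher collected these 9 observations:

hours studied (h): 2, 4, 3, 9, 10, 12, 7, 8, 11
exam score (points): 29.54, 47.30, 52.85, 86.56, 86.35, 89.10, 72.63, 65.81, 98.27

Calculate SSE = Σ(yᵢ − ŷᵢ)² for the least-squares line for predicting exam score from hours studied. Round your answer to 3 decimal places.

407.053

n = 9, Σx = 66, Σy = 628.41, Σxy = 5234.43, Σx² = 588, Σy² = 48053.8561
Sxx = Σx² − (Σx)²/n = 588 − 484 = 104
Sxy = Σxy − (Σx)(Σy)/n = 5234.43 − 4608.34 = 626.09
Syy = Σy² − (Σy)²/n = 48053.8561 − 43877.6809 = 4176.1752
b = Sxy/Sxx = 626.09/104 = 6.020096
SSE = Syy − b·Sxy = 4176.1752 − 6.020096·626.09 = 407.053199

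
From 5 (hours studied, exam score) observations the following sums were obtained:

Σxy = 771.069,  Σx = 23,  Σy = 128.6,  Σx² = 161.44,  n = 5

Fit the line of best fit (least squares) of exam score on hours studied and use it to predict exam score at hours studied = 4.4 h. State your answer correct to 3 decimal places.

25.075

Sxx = Σx² − (Σx)²/n = 161.44 − 105.8 = 55.64
Sxy = Σxy − (Σx)(Σy)/n = 771.069 − 591.56 = 179.509
b = Sxy/Sxx = 179.509/55.64 = 3.226258
a = ȳ − b·x̄ = 25.72 − 3.226258·4.6 = 10.879213
ŷ(4.4) = a + b·4.4 = 10.879213 + 3.226258·4.4 = 25.074748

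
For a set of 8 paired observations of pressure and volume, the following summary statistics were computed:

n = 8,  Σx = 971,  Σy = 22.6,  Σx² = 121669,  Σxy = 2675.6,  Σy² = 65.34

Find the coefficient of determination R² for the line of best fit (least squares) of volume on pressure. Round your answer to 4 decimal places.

Sxx = Σx² − (Σx)²/n = 121669 − 117855.125 = 3813.875
Sxy = Σxy − (Σx)(Σy)/n = 2675.6 − 2743.075 = -67.475
Syy = Σy² − (Σy)²/n = 65.34 − 63.845 = 1.495
R² = Sxy²/(Sxx·Syy) = (-67.475)²/(3813.875·1.495) = 0.798506

0.7985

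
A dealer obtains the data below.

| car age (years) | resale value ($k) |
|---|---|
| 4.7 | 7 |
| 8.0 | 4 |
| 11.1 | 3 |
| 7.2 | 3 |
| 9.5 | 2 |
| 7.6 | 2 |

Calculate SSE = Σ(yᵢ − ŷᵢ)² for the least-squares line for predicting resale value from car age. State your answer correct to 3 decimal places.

8.755

n = 6, Σx = 48.1, Σy = 21, Σxy = 154, Σx² = 409.15, Σy² = 91
Sxx = Σx² − (Σx)²/n = 409.15 − 385.601667 = 23.548333
Sxy = Σxy − (Σx)(Σy)/n = 154 − 168.35 = -14.35
Syy = Σy² − (Σy)²/n = 91 − 73.5 = 17.5
b = Sxy/Sxx = -14.35/23.548333 = -0.609385
SSE = Syy − b·Sxy = 17.5 − (-0.609385)·(-14.35) = 8.755326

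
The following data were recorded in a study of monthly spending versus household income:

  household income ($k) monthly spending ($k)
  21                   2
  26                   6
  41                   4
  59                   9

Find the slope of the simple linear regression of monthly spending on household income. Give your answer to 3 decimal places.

n = 4, Σx = 147, Σy = 21, Σxy = 893, Σx² = 6279
Sxx = Σx² − (Σx)²/n = 6279 − 5402.25 = 876.75
Sxy = Σxy − (Σx)(Σy)/n = 893 − 771.75 = 121.25
b = Sxy/Sxx = 121.25/876.75 = 0.138295

0.138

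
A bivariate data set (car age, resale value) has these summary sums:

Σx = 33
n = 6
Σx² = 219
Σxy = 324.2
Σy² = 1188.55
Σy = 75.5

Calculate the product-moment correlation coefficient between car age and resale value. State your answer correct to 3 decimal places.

Sxx = Σx² − (Σx)²/n = 219 − 181.5 = 37.5
Sxy = Σxy − (Σx)(Σy)/n = 324.2 − 415.25 = -91.05
Syy = Σy² − (Σy)²/n = 1188.55 − 950.041667 = 238.508333
r = Sxy/√(Sxx·Syy) = -91.05/√(8944.0625) = -91.05/94.573054 = -0.962748

-0.963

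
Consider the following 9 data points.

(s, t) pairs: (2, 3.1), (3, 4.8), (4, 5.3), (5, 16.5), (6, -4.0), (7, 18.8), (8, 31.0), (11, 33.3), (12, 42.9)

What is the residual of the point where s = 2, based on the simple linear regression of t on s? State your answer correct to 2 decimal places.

4.33

n = 9, Σx = 58, Σy = 151.7, Σxy = 1361, Σx² = 468
Sxx = Σx² − (Σx)²/n = 468 − 373.777778 = 94.222222
Sxy = Σxy − (Σx)(Σy)/n = 1361 − 977.622222 = 383.377778
b = Sxy/Sxx = 383.377778/94.222222 = 4.068868
a = ȳ − b·x̄ = 16.855556 − 4.068868·6.444444 = -9.366038
ŷ(2) = -9.366038 + 4.068868·2 = -1.228302
residual = y − ŷ = 3.1 − (-1.228302) = 4.328302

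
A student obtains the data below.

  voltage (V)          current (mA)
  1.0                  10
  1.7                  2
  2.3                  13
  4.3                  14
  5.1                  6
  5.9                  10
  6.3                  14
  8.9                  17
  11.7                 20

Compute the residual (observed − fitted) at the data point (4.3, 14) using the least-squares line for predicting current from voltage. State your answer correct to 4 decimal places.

n = 9, Σx = 47.2, Σy = 106, Σxy = 666.6, Σx² = 344.28
Sxx = Σx² − (Σx)²/n = 344.28 − 247.537778 = 96.742222
Sxy = Σxy − (Σx)(Σy)/n = 666.6 − 555.911111 = 110.688889
b = Sxy/Sxx = 110.688889/96.742222 = 1.144163
a = ȳ − b·x̄ = 11.777778 − 1.144163·5.244444 = 5.777278
ŷ(4.3) = 5.777278 + 1.144163·4.3 = 10.697179
residual = y − ŷ = 14 − 10.697179 = 3.302821

3.3028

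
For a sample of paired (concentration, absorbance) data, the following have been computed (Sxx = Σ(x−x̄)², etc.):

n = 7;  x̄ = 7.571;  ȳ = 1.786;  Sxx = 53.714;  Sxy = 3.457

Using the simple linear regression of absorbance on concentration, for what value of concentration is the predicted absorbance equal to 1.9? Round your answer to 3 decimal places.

9.342

b = Sxy/Sxx = 3.457/53.714 = 0.064359
a = ȳ − b·x̄ = 1.786 − 0.064359·7.571 = 1.298735
Set a + b·x = 1.9: x = (1.9 − 1.298735) / 0.064359 = 9.342303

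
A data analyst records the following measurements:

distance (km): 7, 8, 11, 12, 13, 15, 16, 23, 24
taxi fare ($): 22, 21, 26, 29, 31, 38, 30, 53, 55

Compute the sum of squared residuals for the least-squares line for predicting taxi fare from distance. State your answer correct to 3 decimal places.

n = 9, Σx = 129, Σy = 305, Σxy = 4948, Σx² = 2133, Σy² = 11581
Sxx = Σx² − (Σx)²/n = 2133 − 1849 = 284
Sxy = Σxy − (Σx)(Σy)/n = 4948 − 4371.666667 = 576.333333
Syy = Σy² − (Σy)²/n = 11581 − 10336.111111 = 1244.888889
b = Sxy/Sxx = 576.333333/284 = 2.029343
SSE = Syy − b·Sxy = 1244.888889 − 2.029343·576.333333 = 75.311033

75.311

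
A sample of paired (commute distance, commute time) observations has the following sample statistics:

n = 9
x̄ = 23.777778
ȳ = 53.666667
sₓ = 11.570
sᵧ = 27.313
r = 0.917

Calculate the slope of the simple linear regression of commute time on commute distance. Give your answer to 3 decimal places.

2.165

b = r · sᵧ/sₓ = 0.917 · 27.313/11.57 = 2.164738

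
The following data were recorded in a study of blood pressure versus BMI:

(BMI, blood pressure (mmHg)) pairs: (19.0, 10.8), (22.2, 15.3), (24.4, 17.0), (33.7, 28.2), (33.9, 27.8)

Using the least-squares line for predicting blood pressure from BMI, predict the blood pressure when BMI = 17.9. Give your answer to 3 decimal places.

n = 5, Σx = 133.2, Σy = 99.1, Σxy = 2852.42, Σx² = 3734.1
Sxx = Σx² − (Σx)²/n = 3734.1 − 3548.448 = 185.652
Sxy = Σxy − (Σx)(Σy)/n = 2852.42 − 2640.024 = 212.396
b = Sxy/Sxx = 212.396/185.652 = 1.144054
a = ȳ − b·x̄ = 19.82 − 1.144054·26.64 = -10.657611
ŷ(17.9) = a + b·17.9 = -10.657611 + 1.144054·17.9 = 9.820964

9.821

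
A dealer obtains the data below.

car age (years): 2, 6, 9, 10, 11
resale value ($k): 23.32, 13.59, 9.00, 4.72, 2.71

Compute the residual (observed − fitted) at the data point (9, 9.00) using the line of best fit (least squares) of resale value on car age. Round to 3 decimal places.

1.469

n = 5, Σx = 38, Σy = 53.34, Σxy = 286.19, Σx² = 342
Sxx = Σx² − (Σx)²/n = 342 − 288.8 = 53.2
Sxy = Σxy − (Σx)(Σy)/n = 286.19 − 405.384 = -119.194
b = Sxy/Sxx = -119.194/53.2 = -2.240489
a = ȳ − b·x̄ = 10.668 − (-2.240489)·7.6 = 27.695714
ŷ(9) = 27.695714 + (-2.240489)·9 = 7.531316
residual = y − ŷ = 9.00 − 7.531316 = 1.468684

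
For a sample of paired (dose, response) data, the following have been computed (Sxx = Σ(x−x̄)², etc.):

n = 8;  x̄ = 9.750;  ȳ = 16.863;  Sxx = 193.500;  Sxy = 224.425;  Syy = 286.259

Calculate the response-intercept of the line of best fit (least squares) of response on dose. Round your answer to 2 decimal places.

b = Sxy/Sxx = 224.425/193.5 = 1.159819
a = ȳ − b·x̄ = 16.863 − 1.159819·9.75 = 5.554764

5.55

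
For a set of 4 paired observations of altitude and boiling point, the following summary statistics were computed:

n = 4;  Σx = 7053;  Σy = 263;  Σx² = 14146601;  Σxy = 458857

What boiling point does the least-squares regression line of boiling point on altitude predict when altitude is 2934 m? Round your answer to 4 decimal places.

Sxx = Σx² − (Σx)²/n = 14146601 − 12436202.25 = 1710398.75
Sxy = Σxy − (Σx)(Σy)/n = 458857 − 463734.75 = -4877.75
b = Sxy/Sxx = -4877.75/1710398.75 = -0.002852
a = ȳ − b·x̄ = 65.75 − (-0.002852)·1763.25 = 70.778472
ŷ(2934) = a + b·2934 = 70.778472 + (-0.002852)·2934 = 62.411231

62.4112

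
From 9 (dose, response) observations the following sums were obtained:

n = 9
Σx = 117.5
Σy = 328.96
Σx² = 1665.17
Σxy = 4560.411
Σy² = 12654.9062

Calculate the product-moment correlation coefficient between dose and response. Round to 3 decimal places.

0.923

Sxx = Σx² − (Σx)²/n = 1665.17 − 1534.027778 = 131.142222
Sxy = Σxy − (Σx)(Σy)/n = 4560.411 − 4294.755556 = 265.655444
Syy = Σy² − (Σy)²/n = 12654.9062 − 12023.853511 = 631.052689
r = Sxy/√(Sxx·Syy) = 265.655444/√(82757.651960) = 265.655444/287.676297 = 0.923453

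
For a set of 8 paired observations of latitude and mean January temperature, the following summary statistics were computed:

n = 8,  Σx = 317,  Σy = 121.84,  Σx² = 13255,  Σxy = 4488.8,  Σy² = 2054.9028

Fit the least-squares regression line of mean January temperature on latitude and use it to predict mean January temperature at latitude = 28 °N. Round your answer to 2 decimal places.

20.91

Sxx = Σx² − (Σx)²/n = 13255 − 12561.125 = 693.875
Sxy = Σxy − (Σx)(Σy)/n = 4488.8 − 4827.91 = -339.11
b = Sxy/Sxx = -339.11/693.875 = -0.488719
a = ȳ − b·x̄ = 15.23 − (-0.488719)·39.625 = 34.595496
ŷ(28) = a + b·28 = 34.595496 + (-0.488719)·28 = 20.911360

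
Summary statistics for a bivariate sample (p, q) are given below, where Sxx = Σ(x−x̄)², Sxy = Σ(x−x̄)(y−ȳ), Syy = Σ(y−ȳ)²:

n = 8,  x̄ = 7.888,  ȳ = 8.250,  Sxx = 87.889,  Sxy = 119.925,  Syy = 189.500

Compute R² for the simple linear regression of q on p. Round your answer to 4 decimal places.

0.8635

R² = Sxy²/(Sxx·Syy) = (119.925)²/(87.889·189.5) = 0.863527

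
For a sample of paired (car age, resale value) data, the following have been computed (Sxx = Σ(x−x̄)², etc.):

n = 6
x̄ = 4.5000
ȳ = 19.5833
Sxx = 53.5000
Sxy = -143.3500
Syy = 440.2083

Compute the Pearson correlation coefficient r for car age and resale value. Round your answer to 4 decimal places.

-0.9341

r = Sxy/√(Sxx·Syy) = -143.35/√(23551.14405) = -143.35/153.463820 = -0.934096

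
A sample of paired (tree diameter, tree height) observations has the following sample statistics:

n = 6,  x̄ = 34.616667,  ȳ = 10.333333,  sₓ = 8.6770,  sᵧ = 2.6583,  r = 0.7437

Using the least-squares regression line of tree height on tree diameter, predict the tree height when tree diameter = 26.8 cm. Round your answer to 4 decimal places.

b = r · sᵧ/sₓ = 0.7437 · 2.6583/8.677 = 0.227841
a = ȳ − b·x̄ = 10.333333 − 0.227841·34.616667 = 2.446232
ŷ(26.8) = a + b·26.8 = 2.446232 + 0.227841·26.8 = 8.552375

8.5524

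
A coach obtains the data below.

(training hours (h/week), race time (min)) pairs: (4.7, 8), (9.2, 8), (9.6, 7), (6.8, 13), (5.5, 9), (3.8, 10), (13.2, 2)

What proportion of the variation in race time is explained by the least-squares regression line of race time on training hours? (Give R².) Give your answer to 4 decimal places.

n = 7, Σx = 52.8, Σy = 57, Σxy = 380.7, Σx² = 464.06, Σy² = 531
Sxx = Σx² − (Σx)²/n = 464.06 − 398.262857 = 65.797143
Sxy = Σxy − (Σx)(Σy)/n = 380.7 − 429.942857 = -49.242857
Syy = Σy² − (Σy)²/n = 531 − 464.142857 = 66.857143
R² = Sxy²/(Sxx·Syy) = (-49.242857)²/(65.797143·66.857143) = 0.551228

0.5512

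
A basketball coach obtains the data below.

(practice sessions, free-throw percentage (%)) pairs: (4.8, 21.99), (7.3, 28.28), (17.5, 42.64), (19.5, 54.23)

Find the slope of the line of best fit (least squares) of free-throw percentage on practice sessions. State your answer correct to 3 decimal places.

n = 4, Σx = 49.1, Σy = 147.14, Σxy = 2115.681, Σx² = 762.83
Sxx = Σx² − (Σx)²/n = 762.83 − 602.7025 = 160.1275
Sxy = Σxy − (Σx)(Σy)/n = 2115.681 − 1806.1435 = 309.5375
b = Sxy/Sxx = 309.5375/160.1275 = 1.933069

1.933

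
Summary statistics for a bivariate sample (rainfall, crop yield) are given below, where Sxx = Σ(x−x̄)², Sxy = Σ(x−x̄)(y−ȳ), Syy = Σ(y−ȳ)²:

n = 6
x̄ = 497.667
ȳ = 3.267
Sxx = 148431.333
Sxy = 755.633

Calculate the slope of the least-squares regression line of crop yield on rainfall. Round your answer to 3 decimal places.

0.005

b = Sxy/Sxx = 755.633/148431.333 = 0.005091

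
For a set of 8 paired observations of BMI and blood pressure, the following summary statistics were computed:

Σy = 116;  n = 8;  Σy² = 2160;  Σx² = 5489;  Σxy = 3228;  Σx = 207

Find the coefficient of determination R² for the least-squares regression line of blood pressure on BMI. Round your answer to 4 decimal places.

Sxx = Σx² − (Σx)²/n = 5489 − 5356.125 = 132.875
Sxy = Σxy − (Σx)(Σy)/n = 3228 − 3001.5 = 226.5
Syy = Σy² − (Σy)²/n = 2160 − 1682 = 478
R² = Sxy²/(Sxx·Syy) = (226.5)²/(132.875·478) = 0.807728

0.8077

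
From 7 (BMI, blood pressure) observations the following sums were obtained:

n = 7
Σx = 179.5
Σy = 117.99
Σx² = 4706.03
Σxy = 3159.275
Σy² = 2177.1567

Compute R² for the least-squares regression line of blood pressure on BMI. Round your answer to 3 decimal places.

Sxx = Σx² − (Σx)²/n = 4706.03 − 4602.892857 = 103.137143
Sxy = Σxy − (Σx)(Σy)/n = 3159.275 − 3025.600714 = 133.674286
Syy = Σy² − (Σy)²/n = 2177.1567 − 1988.805729 = 188.350971
R² = Sxy²/(Sxx·Syy) = (133.674286)²/(103.137143·188.350971) = 0.919841

0.920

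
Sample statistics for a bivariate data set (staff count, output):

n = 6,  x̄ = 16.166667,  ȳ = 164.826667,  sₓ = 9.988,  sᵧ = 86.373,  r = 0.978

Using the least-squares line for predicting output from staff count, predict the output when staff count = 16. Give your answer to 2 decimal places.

b = r · sᵧ/sₓ = 0.978 · 86.373/9.988 = 8.457428
a = ȳ − b·x̄ = 164.826667 − 8.457428·16.166667 = 28.098240
ŷ(16) = a + b·16 = 28.098240 + 8.457428·16 = 163.417093

163.42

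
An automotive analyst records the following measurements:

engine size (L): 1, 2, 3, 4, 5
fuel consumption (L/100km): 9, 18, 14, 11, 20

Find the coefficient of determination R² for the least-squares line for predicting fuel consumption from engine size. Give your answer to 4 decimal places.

n = 5, Σx = 15, Σy = 72, Σxy = 231, Σx² = 55, Σy² = 1122
Sxx = Σx² − (Σx)²/n = 55 − 45 = 10
Sxy = Σxy − (Σx)(Σy)/n = 231 − 216 = 15
Syy = Σy² − (Σy)²/n = 1122 − 1036.8 = 85.2
R² = Sxy²/(Sxx·Syy) = (15)²/(10·85.2) = 0.264085

0.2641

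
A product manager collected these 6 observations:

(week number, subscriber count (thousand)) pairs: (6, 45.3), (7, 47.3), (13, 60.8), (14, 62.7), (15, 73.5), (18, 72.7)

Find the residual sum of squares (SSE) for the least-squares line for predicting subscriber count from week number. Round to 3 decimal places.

n = 6, Σx = 73, Σy = 362.3, Σxy = 4682.2, Σx² = 999, Σy² = 22604.85
Sxx = Σx² − (Σx)²/n = 999 − 888.166667 = 110.833333
Sxy = Σxy − (Σx)(Σy)/n = 4682.2 − 4407.983333 = 274.216667
Syy = Σy² − (Σy)²/n = 22604.85 − 21876.881667 = 727.968333
b = Sxy/Sxx = 274.216667/110.833333 = 2.474135
SSE = Syy − b·Sxy = 727.968333 − 2.474135·274.216667 = 49.519188

49.519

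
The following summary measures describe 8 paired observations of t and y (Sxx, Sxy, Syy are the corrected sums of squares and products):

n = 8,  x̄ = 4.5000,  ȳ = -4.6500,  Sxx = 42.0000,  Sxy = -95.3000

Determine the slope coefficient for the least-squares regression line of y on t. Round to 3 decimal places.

-2.269

b = Sxy/Sxx = -95.3/42 = -2.269048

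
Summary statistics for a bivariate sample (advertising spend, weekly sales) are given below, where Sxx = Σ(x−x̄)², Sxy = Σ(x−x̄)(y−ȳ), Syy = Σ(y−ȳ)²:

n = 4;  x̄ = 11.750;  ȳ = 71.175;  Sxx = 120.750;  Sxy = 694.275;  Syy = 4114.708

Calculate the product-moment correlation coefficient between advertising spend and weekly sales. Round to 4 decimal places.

0.9850

r = Sxy/√(Sxx·Syy) = 694.275/√(496850.991) = 694.275/704.876579 = 0.984960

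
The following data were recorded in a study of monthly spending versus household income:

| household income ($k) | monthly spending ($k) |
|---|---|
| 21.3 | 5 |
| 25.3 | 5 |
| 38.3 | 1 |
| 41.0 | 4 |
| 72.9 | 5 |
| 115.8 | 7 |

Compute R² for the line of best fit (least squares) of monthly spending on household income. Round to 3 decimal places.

n = 6, Σx = 314.6, Σy = 27, Σxy = 1610.4, Σx² = 22965.72, Σy² = 141
Sxx = Σx² − (Σx)²/n = 22965.72 − 16495.526667 = 6470.193333
Sxy = Σxy − (Σx)(Σy)/n = 1610.4 − 1415.7 = 194.7
Syy = Σy² − (Σy)²/n = 141 − 121.5 = 19.5
R² = Sxy²/(Sxx·Syy) = (194.7)²/(6470.193333·19.5) = 0.300455

0.300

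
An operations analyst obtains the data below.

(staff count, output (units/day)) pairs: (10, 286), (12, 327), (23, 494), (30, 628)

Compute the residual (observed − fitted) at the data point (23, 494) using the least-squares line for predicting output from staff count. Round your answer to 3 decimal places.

n = 4, Σx = 75, Σy = 1735, Σxy = 36986, Σx² = 1673
Sxx = Σx² − (Σx)²/n = 1673 − 1406.25 = 266.75
Sxy = Σxy − (Σx)(Σy)/n = 36986 − 32531.25 = 4454.75
b = Sxy/Sxx = 4454.75/266.75 = 16.700094
a = ȳ − b·x̄ = 433.75 − 16.700094·18.75 = 120.623243
ŷ(23) = 120.623243 + 16.700094·23 = 504.725398
residual = y − ŷ = 494 − 504.725398 = -10.725398

-10.725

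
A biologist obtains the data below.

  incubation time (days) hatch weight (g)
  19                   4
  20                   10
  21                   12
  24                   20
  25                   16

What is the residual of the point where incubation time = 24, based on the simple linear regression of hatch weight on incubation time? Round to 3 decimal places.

2.970

n = 5, Σx = 109, Σy = 62, Σxy = 1408, Σx² = 2403
Sxx = Σx² − (Σx)²/n = 2403 − 2376.2 = 26.8
Sxy = Σxy − (Σx)(Σy)/n = 1408 − 1351.6 = 56.4
b = Sxy/Sxx = 56.4/26.8 = 2.104478
a = ȳ − b·x̄ = 12.4 − 2.104478·21.8 = -33.477612
ŷ(24) = -33.477612 + 2.104478·24 = 17.029851
residual = y − ŷ = 20 − 17.029851 = 2.970149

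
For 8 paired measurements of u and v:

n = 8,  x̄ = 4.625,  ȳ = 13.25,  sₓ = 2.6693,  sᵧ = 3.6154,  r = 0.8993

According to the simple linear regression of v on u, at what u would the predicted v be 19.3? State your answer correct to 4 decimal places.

9.5920

b = r · sᵧ/sₓ = 0.8993 · 3.6154/2.6693 = 1.218046
a = ȳ − b·x̄ = 13.25 − 1.218046·4.625 = 7.616539
Set a + b·x = 19.3: x = (19.3 − 7.616539) / 1.218046 = 9.591973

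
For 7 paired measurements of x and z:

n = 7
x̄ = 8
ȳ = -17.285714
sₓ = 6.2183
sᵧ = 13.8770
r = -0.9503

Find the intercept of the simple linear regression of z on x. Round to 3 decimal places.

-0.320

b = r · sᵧ/sₓ = -0.9503 · 13.877/6.2183 = -2.120726
a = ȳ − b·x̄ = -17.285714 − (-2.120726)·8 = -0.319903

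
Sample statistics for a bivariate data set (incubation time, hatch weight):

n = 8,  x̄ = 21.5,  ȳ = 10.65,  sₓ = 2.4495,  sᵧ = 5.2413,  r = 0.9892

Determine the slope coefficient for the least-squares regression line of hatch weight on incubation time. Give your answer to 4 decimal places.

2.1166

b = r · sᵧ/sₓ = 0.9892 · 5.2413/2.4495 = 2.116634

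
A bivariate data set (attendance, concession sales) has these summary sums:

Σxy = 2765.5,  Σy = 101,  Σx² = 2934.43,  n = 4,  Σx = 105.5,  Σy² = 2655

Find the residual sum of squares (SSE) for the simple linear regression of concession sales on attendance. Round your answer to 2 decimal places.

Sxx = Σx² − (Σx)²/n = 2934.43 − 2782.5625 = 151.8675
Sxy = Σxy − (Σx)(Σy)/n = 2765.5 − 2663.875 = 101.625
Syy = Σy² − (Σy)²/n = 2655 − 2550.25 = 104.75
b = Sxy/Sxx = 101.625/151.8675 = 0.669169
SSE = Syy − b·Sxy = 104.75 − 0.669169·101.625 = 36.745716

36.75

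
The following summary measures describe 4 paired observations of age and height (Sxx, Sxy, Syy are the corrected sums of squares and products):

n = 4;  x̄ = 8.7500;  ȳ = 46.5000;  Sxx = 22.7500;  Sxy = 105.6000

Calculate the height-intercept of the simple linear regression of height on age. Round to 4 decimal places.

b = Sxy/Sxx = 105.6/22.75 = 4.641758
a = ȳ − b·x̄ = 46.5 − 4.641758·8.75 = 5.884615

5.8846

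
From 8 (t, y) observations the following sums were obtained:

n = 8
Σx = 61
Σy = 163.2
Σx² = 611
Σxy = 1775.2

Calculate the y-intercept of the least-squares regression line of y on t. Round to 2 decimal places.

-7.35

Sxx = Σx² − (Σx)²/n = 611 − 465.125 = 145.875
Sxy = Σxy − (Σx)(Σy)/n = 1775.2 − 1244.4 = 530.8
b = Sxy/Sxx = 530.8/145.875 = 3.638732
a = ȳ − b·x̄ = 20.4 − 3.638732·7.625 = -7.345330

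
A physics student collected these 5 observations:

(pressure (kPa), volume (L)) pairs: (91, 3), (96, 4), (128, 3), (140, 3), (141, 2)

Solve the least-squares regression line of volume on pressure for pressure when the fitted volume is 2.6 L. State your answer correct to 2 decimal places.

139.81

n = 5, Σx = 596, Σy = 15, Σxy = 1743, Σx² = 73362
Sxx = Σx² − (Σx)²/n = 73362 − 71043.2 = 2318.8
Sxy = Σxy − (Σx)(Σy)/n = 1743 − 1788 = -45
b = Sxy/Sxx = -45/2318.8 = -0.019407
a = ȳ − b·x̄ = 3 − (-0.019407)·119.2 = 5.313265
Set a + b·x = 2.6: x = (2.6 − 5.313265) / (-0.019407) = 139.811556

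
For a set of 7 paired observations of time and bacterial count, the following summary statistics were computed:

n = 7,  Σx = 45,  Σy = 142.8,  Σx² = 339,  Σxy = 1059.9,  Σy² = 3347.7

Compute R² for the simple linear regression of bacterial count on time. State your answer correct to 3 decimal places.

Sxx = Σx² − (Σx)²/n = 339 − 289.285714 = 49.714286
Sxy = Σxy − (Σx)(Σy)/n = 1059.9 − 918 = 141.9
Syy = Σy² − (Σy)²/n = 3347.7 − 2913.12 = 434.58
R² = Sxy²/(Sxx·Syy) = (141.9)²/(49.714286·434.58) = 0.931996

0.932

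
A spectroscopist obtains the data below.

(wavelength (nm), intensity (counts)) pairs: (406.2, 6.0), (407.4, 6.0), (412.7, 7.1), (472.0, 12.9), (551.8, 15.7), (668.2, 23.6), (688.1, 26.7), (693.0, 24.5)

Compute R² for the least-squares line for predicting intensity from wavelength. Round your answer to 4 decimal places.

0.9844

n = 8, Σx = 4299.4, Σy = 122.5, Σxy = 73684.12, Σx² = 2428783.58, Σy² = 2405.41
Sxx = Σx² − (Σx)²/n = 2428783.58 − 2310605.045 = 118178.535
Sxy = Σxy − (Σx)(Σy)/n = 73684.12 − 65834.5625 = 7849.5575
Syy = Σy² − (Σy)²/n = 2405.41 − 1875.78125 = 529.62875
R² = Sxy²/(Sxx·Syy) = (7849.5575)²/(118178.535·529.62875) = 0.984419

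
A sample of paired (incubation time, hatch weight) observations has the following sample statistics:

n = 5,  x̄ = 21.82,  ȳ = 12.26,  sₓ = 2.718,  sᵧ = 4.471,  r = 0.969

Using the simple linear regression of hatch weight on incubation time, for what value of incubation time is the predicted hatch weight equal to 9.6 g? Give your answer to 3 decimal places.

b = r · sᵧ/sₓ = 0.969 · 4.471/2.718 = 1.593966
a = ȳ − b·x̄ = 12.26 − 1.593966·21.82 = -22.520333
Set a + b·x = 9.6: x = (9.6 − (-22.520333)) / 1.593966 = 20.151206

20.151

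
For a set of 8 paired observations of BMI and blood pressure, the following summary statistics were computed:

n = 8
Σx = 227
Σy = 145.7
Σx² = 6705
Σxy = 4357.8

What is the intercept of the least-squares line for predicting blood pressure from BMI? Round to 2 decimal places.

-5.83

Sxx = Σx² − (Σx)²/n = 6705 − 6441.125 = 263.875
Sxy = Σxy − (Σx)(Σy)/n = 4357.8 − 4134.2375 = 223.5625
b = Sxy/Sxx = 223.5625/263.875 = 0.847229
a = ȳ − b·x̄ = 18.2125 − 0.847229·28.375 = -5.827617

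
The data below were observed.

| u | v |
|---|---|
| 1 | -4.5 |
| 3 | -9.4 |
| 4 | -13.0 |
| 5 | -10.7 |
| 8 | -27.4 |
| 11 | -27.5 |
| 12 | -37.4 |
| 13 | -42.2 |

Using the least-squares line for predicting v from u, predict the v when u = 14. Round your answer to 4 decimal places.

n = 8, Σx = 57, Σy = -172.1, Σxy = -1657.3, Σx² = 549
Sxx = Σx² − (Σx)²/n = 549 − 406.125 = 142.875
Sxy = Σxy − (Σx)(Σy)/n = -1657.3 − (-1226.2125) = -431.0875
b = Sxy/Sxx = -431.0875/142.875 = -3.017235
a = ȳ − b·x̄ = -21.5125 − (-3.017235)·7.125 = -0.014698
ŷ(14) = a + b·14 = -0.014698 + (-3.017235)·14 = -42.255993

-42.2560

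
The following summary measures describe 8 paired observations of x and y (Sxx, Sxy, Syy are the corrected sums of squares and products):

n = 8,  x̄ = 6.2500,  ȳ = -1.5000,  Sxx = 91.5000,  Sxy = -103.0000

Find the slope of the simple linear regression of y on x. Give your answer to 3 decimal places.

b = Sxy/Sxx = -103/91.5 = -1.125683

-1.126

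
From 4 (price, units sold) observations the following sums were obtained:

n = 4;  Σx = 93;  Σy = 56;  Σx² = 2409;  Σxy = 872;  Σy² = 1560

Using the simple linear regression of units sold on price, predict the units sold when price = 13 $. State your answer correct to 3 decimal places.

31.862

Sxx = Σx² − (Σx)²/n = 2409 − 2162.25 = 246.75
Sxy = Σxy − (Σx)(Σy)/n = 872 − 1302 = -430
b = Sxy/Sxx = -430/246.75 = -1.742655
a = ȳ − b·x̄ = 14 − (-1.742655)·23.25 = 54.516717
ŷ(13) = a + b·13 = 54.516717 + (-1.742655)·13 = 31.862209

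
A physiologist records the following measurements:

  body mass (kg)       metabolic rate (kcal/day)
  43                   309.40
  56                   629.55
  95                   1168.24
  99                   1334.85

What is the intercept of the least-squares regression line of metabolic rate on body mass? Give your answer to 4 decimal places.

-373.3185

n = 4, Σx = 293, Σy = 3442.04, Σxy = 291691.95, Σx² = 23811
Sxx = Σx² − (Σx)²/n = 23811 − 21462.25 = 2348.75
Sxy = Σxy − (Σx)(Σy)/n = 291691.95 − 252129.43 = 39562.52
b = Sxy/Sxx = 39562.52/2348.75 = 16.844075
a = ȳ − b·x̄ = 860.51 − 16.844075·73.25 = -373.318458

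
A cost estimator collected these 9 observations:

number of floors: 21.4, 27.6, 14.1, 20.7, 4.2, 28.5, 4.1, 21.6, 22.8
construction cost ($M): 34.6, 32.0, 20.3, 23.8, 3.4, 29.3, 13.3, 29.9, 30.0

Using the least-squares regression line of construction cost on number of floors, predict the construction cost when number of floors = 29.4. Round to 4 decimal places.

35.3041

n = 9, Σx = 165, Σy = 216.6, Σxy = 4636.23, Σx² = 3680.12
Sxx = Σx² − (Σx)²/n = 3680.12 − 3025 = 655.12
Sxy = Σxy − (Σx)(Σy)/n = 4636.23 − 3971 = 665.23
b = Sxy/Sxx = 665.23/655.12 = 1.015432
a = ȳ − b·x̄ = 24.066667 − 1.015432·18.333333 = 5.450408
ŷ(29.4) = a + b·29.4 = 5.450408 + 1.015432·29.4 = 35.304117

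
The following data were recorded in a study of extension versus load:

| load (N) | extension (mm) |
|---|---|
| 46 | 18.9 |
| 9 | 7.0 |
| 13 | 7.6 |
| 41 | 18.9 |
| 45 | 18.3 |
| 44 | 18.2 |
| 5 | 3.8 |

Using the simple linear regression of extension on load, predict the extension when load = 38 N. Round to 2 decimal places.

n = 7, Σx = 203, Σy = 92.7, Σxy = 3449.4, Σx² = 8033
Sxx = Σx² − (Σx)²/n = 8033 − 5887 = 2146
Sxy = Σxy − (Σx)(Σy)/n = 3449.4 − 2688.3 = 761.1
b = Sxy/Sxx = 761.1/2146 = 0.354660
a = ȳ − b·x̄ = 13.242857 − 0.354660·29 = 2.957722
ŷ(38) = a + b·38 = 2.957722 + 0.354660·38 = 16.434796

16.43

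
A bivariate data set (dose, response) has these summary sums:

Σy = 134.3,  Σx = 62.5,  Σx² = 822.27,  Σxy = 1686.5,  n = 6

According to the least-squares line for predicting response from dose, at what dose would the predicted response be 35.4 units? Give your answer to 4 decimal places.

18.1680

Sxx = Σx² − (Σx)²/n = 822.27 − 651.041667 = 171.228333
Sxy = Σxy − (Σx)(Σy)/n = 1686.5 − 1398.958333 = 287.541667
b = Sxy/Sxx = 287.541667/171.228333 = 1.679288
a = ȳ − b·x̄ = 22.383333 − 1.679288·10.416667 = 4.890751
Set a + b·x = 35.4: x = (35.4 − 4.890751) / 1.679288 = 18.167968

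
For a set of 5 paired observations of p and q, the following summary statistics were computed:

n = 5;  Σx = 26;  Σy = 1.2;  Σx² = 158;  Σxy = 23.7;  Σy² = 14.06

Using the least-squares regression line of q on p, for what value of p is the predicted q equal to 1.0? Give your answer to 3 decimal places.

6.192

Sxx = Σx² − (Σx)²/n = 158 − 135.2 = 22.8
Sxy = Σxy − (Σx)(Σy)/n = 23.7 − 6.24 = 17.46
b = Sxy/Sxx = 17.46/22.8 = 0.765789
a = ȳ − b·x̄ = 0.24 − 0.765789·5.2 = -3.742105
Set a + b·x = 1.0: x = (1.0 − (-3.742105)) / 0.765789 = 6.192440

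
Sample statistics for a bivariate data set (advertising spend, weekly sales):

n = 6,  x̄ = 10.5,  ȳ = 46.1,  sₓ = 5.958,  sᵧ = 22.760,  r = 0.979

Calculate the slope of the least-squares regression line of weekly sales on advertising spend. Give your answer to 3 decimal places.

b = r · sᵧ/sₓ = 0.979 · 22.76/5.958 = 3.739852

3.740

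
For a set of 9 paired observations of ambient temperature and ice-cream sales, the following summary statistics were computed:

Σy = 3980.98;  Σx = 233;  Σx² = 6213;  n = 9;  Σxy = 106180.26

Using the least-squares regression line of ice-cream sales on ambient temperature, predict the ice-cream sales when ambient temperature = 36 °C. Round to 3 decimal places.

Sxx = Σx² − (Σx)²/n = 6213 − 6032.111111 = 180.888889
Sxy = Σxy − (Σx)(Σy)/n = 106180.26 − 103063.148889 = 3117.111111
b = Sxy/Sxx = 3117.111111/180.888889 = 17.232187
a = ȳ − b·x̄ = 442.331111 − 17.232187·25.888889 = -3.791057
ŷ(36) = a + b·36 = -3.791057 + 17.232187·36 = 616.567666

616.568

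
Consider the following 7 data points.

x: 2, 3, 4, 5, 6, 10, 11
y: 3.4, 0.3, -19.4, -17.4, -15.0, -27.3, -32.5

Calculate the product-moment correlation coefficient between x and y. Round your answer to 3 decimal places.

-0.898

n = 7, Σx = 41, Σy = -107.9, Σxy = -877.4, Σx² = 311, Σy² = 2717.31
Sxx = Σx² − (Σx)²/n = 311 − 240.142857 = 70.857143
Sxy = Σxy − (Σx)(Σy)/n = -877.4 − (-631.985714) = -245.414286
Syy = Σy² − (Σy)²/n = 2717.31 − 1663.201429 = 1054.108571
r = Sxy/√(Sxx·Syy) = -245.414286/√(74691.121633) = -245.414286/273.296765 = -0.897977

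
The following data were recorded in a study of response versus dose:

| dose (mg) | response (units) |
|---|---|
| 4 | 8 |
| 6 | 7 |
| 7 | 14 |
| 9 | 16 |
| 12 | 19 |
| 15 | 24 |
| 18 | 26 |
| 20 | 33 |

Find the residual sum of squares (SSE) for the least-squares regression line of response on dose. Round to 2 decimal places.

25.97

n = 8, Σx = 91, Σy = 147, Σxy = 2032, Σx² = 1275, Σy² = 3267
Sxx = Σx² − (Σx)²/n = 1275 − 1035.125 = 239.875
Sxy = Σxy − (Σx)(Σy)/n = 2032 − 1672.125 = 359.875
Syy = Σy² − (Σy)²/n = 3267 − 2701.125 = 565.875
b = Sxy/Sxx = 359.875/239.875 = 1.500261
SSE = Syy − b·Sxy = 565.875 − 1.500261·359.875 = 25.968734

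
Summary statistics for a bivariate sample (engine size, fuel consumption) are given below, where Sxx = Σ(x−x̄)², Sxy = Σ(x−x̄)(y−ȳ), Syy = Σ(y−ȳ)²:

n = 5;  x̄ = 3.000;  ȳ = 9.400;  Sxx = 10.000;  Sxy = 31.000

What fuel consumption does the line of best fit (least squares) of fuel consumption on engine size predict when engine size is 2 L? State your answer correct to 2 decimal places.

b = Sxy/Sxx = 31/10 = 3.1
a = ȳ − b·x̄ = 9.4 − 3.1·3 = 0.1
ŷ(2) = a + b·2 = 0.1 + 3.1·2 = 6.3

6.30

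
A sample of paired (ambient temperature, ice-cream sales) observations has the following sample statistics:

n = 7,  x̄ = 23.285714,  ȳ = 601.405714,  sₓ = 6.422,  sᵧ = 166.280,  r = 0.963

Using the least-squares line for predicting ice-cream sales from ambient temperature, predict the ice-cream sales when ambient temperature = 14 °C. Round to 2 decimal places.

b = r · sᵧ/sₓ = 0.963 · 166.28/6.422 = 24.934232
a = ȳ − b·x̄ = 601.405714 − 24.934232·23.285714 = 20.794311
ŷ(14) = a + b·14 = 20.794311 + 24.934232·14 = 369.873564

369.87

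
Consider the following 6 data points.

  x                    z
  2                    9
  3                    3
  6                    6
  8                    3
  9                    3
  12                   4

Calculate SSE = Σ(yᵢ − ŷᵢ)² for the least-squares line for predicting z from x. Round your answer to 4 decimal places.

20.8037

n = 6, Σx = 40, Σy = 28, Σxy = 162, Σx² = 338, Σy² = 160
Sxx = Σx² − (Σx)²/n = 338 − 266.666667 = 71.333333
Sxy = Σxy − (Σx)(Σy)/n = 162 − 186.666667 = -24.666667
Syy = Σy² − (Σy)²/n = 160 − 130.666667 = 29.333333
b = Sxy/Sxx = -24.666667/71.333333 = -0.345794
SSE = Syy − b·Sxy = 29.333333 − (-0.345794)·(-24.666667) = 20.803738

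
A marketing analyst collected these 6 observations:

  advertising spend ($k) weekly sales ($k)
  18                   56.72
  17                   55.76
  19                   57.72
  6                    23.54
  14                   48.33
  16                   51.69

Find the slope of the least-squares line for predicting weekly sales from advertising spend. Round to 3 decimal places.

n = 6, Σx = 90, Σy = 293.76, Σxy = 4710.46, Σx² = 1462
Sxx = Σx² − (Σx)²/n = 1462 − 1350 = 112
Sxy = Σxy − (Σx)(Σy)/n = 4710.46 − 4406.4 = 304.06
b = Sxy/Sxx = 304.06/112 = 2.714821

2.715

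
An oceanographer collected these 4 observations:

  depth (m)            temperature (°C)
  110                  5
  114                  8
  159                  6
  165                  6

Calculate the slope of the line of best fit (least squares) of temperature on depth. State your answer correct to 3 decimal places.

n = 4, Σx = 548, Σy = 25, Σxy = 3406, Σx² = 77602
Sxx = Σx² − (Σx)²/n = 77602 − 75076 = 2526
Sxy = Σxy − (Σx)(Σy)/n = 3406 − 3425 = -19
b = Sxy/Sxx = -19/2526 = -0.007522

-0.008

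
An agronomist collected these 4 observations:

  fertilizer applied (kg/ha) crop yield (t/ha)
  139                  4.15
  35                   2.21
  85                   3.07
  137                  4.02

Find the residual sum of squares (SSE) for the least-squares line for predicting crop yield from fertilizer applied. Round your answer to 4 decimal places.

0.0062

n = 4, Σx = 396, Σy = 13.45, Σxy = 1465.89, Σx² = 46540, Σy² = 47.6919
Sxx = Σx² − (Σx)²/n = 46540 − 39204 = 7336
Sxy = Σxy − (Σx)(Σy)/n = 1465.89 − 1331.55 = 134.34
Syy = Σy² − (Σy)²/n = 47.6919 − 45.225625 = 2.466275
b = Sxy/Sxx = 134.34/7336 = 0.018312
SSE = Syy − b·Sxy = 2.466275 − 0.018312·134.34 = 0.006183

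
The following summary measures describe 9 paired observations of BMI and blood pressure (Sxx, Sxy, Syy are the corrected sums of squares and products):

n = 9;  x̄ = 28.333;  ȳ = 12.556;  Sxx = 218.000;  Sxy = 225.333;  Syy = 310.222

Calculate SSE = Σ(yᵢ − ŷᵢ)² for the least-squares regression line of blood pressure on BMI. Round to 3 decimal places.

77.309

b = Sxy/Sxx = 225.333/218 = 1.033638
SSE = Syy − b·Sxy = 310.222 − 1.033638·225.333 = 77.309335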